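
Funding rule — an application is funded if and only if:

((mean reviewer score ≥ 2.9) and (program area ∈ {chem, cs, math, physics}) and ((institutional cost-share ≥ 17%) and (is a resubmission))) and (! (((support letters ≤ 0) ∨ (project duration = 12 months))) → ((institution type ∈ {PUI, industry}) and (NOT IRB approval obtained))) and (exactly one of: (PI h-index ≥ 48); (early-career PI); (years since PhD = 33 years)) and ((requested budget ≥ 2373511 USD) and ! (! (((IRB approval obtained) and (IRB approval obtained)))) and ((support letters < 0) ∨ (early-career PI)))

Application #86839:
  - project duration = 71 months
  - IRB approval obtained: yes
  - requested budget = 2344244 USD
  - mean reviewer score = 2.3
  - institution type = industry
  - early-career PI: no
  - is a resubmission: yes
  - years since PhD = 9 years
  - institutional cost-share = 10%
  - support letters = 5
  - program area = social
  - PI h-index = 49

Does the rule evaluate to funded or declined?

Atomic conditions:
  mean reviewer score ≥ 2.9: 2.3 ≥ 2.9 is false
  program area ∈ {chem, cs, math, physics}: social is not in the set → false
  institutional cost-share ≥ 17%: 10 ≥ 17 is false
  is a resubmission: yes → true
  support letters ≤ 0: 5 ≤ 0 is false
  project duration = 12 months: 71 == 12 is false
  institution type ∈ {PUI, industry}: industry is in the set → true
  NOT IRB approval obtained: yes → false
  PI h-index ≥ 48: 49 ≥ 48 is true
  early-career PI: no → false
  years since PhD = 33 years: 9 == 33 is false
  requested budget ≥ 2373511 USD: 2344244 ≥ 2373511 is false
  IRB approval obtained: yes → true
  support letters < 0: 5 < 0 is false
Combine:
[1.3] false AND true = false
[1] false AND false AND false = false
[2.1.1] false OR false = false
[2.1] NOT false = true
[2.2] true AND false = false
[2] true → false = false
[3] exactly-one(true, false, false) = true
[4.2.1.1] true AND true = true
[4.2.1] NOT true = false
[4.2] NOT false = true
[4.3] false OR false = false
[4] false AND true AND false = false
[root] false AND false AND true AND false = false
Overall: false → declined

Declined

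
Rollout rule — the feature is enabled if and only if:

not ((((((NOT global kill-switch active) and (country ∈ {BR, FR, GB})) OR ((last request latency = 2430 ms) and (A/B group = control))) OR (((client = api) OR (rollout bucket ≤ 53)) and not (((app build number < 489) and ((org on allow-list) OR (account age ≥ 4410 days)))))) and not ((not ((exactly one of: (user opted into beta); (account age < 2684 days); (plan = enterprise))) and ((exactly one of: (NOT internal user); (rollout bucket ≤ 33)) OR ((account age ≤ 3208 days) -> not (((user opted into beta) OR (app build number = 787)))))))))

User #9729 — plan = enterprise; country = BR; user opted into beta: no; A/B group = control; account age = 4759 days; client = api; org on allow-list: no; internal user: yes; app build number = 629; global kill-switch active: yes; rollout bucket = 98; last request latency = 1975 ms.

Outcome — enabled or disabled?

Atomic conditions:
  NOT global kill-switch active: yes → false
  country ∈ {BR, FR, GB}: BR is in the set → true
  last request latency = 2430 ms: 1975 == 2430 is false
  A/B group = control: control == control is true
  client = api: api == api is true
  rollout bucket ≤ 53: 98 ≤ 53 is false
  app build number < 489: 629 < 489 is false
  org on allow-list: no → false
  account age ≥ 4410 days: 4759 ≥ 4410 is true
  user opted into beta: no → false
  account age < 2684 days: 4759 < 2684 is false
  plan = enterprise: enterprise == enterprise is true
  NOT internal user: yes → false
  rollout bucket ≤ 33: 98 ≤ 33 is false
  account age ≤ 3208 days: 4759 ≤ 3208 is false
  app build number = 787: 629 == 787 is false
Combine:
[1.1.1.1] false AND true = false
[1.1.1.2] false AND true = false
[1.1.1] false OR false = false
[1.1.2.1] true OR false = true
[1.1.2.2.1.2] false OR true = true
[1.1.2.2.1] false AND true = false
[1.1.2.2] NOT false = true
[1.1.2] true AND true = true
[1.1] false OR true = true
[1.2.1.1.1] exactly-one(false, false, true) = true
[1.2.1.1] NOT true = false
[1.2.1.2.1] exactly-one(false, false) = false
[1.2.1.2.2.2.1] false OR false = false
[1.2.1.2.2.2] NOT false = true
[1.2.1.2.2] false → true (antecedent false ⇒ implication holds) = true
[1.2.1.2] false OR true = true
[1.2.1] false AND true = false
[1.2] NOT false = true
[1] true AND true = true
[root] NOT true = false
Overall: false → disabled

Disabled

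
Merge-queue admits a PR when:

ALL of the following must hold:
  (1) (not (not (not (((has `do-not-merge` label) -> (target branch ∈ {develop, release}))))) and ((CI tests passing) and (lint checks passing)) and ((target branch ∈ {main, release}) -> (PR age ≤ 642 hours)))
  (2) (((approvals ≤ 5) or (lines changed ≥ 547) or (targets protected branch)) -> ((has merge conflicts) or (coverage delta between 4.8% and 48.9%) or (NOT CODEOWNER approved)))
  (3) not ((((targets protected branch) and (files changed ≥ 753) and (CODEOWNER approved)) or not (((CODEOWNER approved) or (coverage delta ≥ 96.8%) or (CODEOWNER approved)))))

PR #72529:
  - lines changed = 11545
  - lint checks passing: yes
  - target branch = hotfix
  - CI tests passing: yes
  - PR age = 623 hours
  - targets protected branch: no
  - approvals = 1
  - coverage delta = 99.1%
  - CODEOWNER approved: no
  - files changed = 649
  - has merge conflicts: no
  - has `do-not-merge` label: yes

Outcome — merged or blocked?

Atomic conditions:
  has `do-not-merge` label: yes → true
  target branch ∈ {develop, release}: hotfix is not in the set → false
  CI tests passing: yes → true
  lint checks passing: yes → true
  target branch ∈ {main, release}: hotfix is not in the set → false
  PR age ≤ 642 hours: 623 ≤ 642 is true
  approvals ≤ 5: 1 ≤ 5 is true
  lines changed ≥ 547: 11545 ≥ 547 is true
  targets protected branch: no → false
  has merge conflicts: no → false
  coverage delta between 4.8% and 48.9%: 99.1 in [4.8, 48.9] is false
  NOT CODEOWNER approved: no → true
  files changed ≥ 753: 649 ≥ 753 is false
  CODEOWNER approved: no → false
  coverage delta ≥ 96.8%: 99.1 ≥ 96.8 is true
Combine:
[1.1.1.1.1] true → false = false
[1.1.1.1] NOT false = true
[1.1.1] NOT true = false
[1.1] NOT false = true
[1.2] true AND true = true
[1.3] false → true (antecedent false ⇒ implication holds) = true
[1] true AND true AND true = true
[2.1] true OR true OR false = true
[2.2] false OR false OR true = true
[2] true → true = true
[3.1.1] false AND false AND false = false
[3.1.2.1] false OR true OR false = true
[3.1.2] NOT true = false
[3.1] false OR false = false
[3] NOT false = true
[root] true AND true AND true = true
Overall: true → merged

Merged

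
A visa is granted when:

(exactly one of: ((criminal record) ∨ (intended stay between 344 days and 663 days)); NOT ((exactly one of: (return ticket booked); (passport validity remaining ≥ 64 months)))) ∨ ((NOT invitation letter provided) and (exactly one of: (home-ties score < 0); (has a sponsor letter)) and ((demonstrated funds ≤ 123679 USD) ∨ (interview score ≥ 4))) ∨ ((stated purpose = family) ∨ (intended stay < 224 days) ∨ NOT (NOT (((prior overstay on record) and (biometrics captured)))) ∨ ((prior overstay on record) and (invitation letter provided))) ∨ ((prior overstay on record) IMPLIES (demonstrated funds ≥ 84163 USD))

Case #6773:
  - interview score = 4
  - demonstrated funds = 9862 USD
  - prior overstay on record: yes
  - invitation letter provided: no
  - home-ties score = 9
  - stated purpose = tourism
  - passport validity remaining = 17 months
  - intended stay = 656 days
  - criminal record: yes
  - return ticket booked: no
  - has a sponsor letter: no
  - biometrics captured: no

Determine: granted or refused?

Atomic conditions:
  criminal record: yes → true
  intended stay between 344 days and 663 days: 656 in [344, 663] is true
  return ticket booked: no → false
  passport validity remaining ≥ 64 months: 17 ≥ 64 is false
  NOT invitation letter provided: no → true
  home-ties score < 0: 9 < 0 is false
  has a sponsor letter: no → false
  demonstrated funds ≤ 123679 USD: 9862 ≤ 123679 is true
  interview score ≥ 4: 4 ≥ 4 is true
  stated purpose = family: tourism == family is false
  intended stay < 224 days: 656 < 224 is false
  prior overstay on record: yes → true
  biometrics captured: no → false
  invitation letter provided: no → false
  demonstrated funds ≥ 84163 USD: 9862 ≥ 84163 is false
Combine:
[1.1] true OR true = true
[1.2.1] exactly-one(false, false) = false
[1.2] NOT false = true
[1] exactly-one(true, true) = false
[2.2] exactly-one(false, false) = false
[2.3] true OR true = true
[2] true AND false AND true = false
[3.3.1.1] true AND false = false
[3.3.1] NOT false = true
[3.3] NOT true = false
[3.4] true AND false = false
[3] false OR false OR false OR false = false
[4] true → false = false
[root] false OR false OR false OR false = false
Overall: false → refused

Refused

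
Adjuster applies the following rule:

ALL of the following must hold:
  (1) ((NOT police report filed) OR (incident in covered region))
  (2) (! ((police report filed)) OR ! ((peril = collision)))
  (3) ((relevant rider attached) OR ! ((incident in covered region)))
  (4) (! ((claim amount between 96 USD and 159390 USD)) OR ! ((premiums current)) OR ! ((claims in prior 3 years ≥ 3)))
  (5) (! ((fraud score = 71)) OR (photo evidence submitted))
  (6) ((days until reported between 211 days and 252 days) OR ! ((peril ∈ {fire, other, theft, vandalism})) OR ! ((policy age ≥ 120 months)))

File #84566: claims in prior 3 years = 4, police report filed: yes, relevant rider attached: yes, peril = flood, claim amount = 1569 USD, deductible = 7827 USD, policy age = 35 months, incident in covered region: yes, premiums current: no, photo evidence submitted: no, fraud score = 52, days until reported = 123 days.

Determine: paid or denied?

Atomic conditions:
  NOT police report filed: yes → false
  incident in covered region: yes → true
  police report filed: yes → true
  peril = collision: flood == collision is false
  relevant rider attached: yes → true
  claim amount between 96 USD and 159390 USD: 1569 in [96, 159390] is true
  premiums current: no → false
  claims in prior 3 years ≥ 3: 4 ≥ 3 is true
  fraud score = 71: 52 == 71 is false
  photo evidence submitted: no → false
  days until reported between 211 days and 252 days: 123 in [211, 252] is false
  peril ∈ {fire, other, theft, vandalism}: flood is not in the set → false
  policy age ≥ 120 months: 35 ≥ 120 is false
Combine:
[1] false OR true = true
[2.1] NOT true = false
[2.2] NOT false = true
[2] false OR true = true
[3.2] NOT true = false
[3] true OR false = true
[4.1] NOT true = false
[4.2] NOT false = true
[4.3] NOT true = false
[4] false OR true OR false = true
[5.1] NOT false = true
[5] true OR false = true
[6.2] NOT false = true
[6.3] NOT false = true
[6] false OR true OR true = true
[root] true AND true AND true AND true AND true AND true = true
Overall: true → paid

Paid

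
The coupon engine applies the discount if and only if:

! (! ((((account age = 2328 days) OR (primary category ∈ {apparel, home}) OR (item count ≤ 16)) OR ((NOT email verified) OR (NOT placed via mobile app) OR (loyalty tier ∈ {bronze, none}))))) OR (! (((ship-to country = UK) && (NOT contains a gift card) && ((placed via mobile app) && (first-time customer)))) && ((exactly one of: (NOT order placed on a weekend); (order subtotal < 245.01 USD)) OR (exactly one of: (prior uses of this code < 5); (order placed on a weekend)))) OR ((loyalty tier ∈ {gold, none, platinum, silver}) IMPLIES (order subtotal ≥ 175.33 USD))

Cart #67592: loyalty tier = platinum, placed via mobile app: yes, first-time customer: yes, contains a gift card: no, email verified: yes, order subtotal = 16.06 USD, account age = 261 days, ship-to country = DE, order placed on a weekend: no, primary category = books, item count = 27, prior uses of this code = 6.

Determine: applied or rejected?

Atomic conditions:
  account age = 2328 days: 261 == 2328 is false
  primary category ∈ {apparel, home}: books is not in the set → false
  item count ≤ 16: 27 ≤ 16 is false
  NOT email verified: yes → false
  NOT placed via mobile app: yes → false
  loyalty tier ∈ {bronze, none}: platinum is not in the set → false
  ship-to country = UK: DE == UK is false
  NOT contains a gift card: no → true
  placed via mobile app: yes → true
  first-time customer: yes → true
  NOT order placed on a weekend: no → true
  order subtotal < 245.01 USD: 16.06 < 245.01 is true
  prior uses of this code < 5: 6 < 5 is false
  order placed on a weekend: no → false
  loyalty tier ∈ {gold, none, platinum, silver}: platinum is in the set → true
  order subtotal ≥ 175.33 USD: 16.06 ≥ 175.33 is false
Combine:
[1.1.1.1] false OR false OR false = false
[1.1.1.2] false OR false OR false = false
[1.1.1] false OR false = false
[1.1] NOT false = true
[1] NOT true = false
[2.1.1.3] true AND true = true
[2.1.1] false AND true AND true = false
[2.1] NOT false = true
[2.2.1] exactly-one(true, true) = false
[2.2.2] exactly-one(false, false) = false
[2.2] false OR false = false
[2] true AND false = false
[3] true → false = false
[root] false OR false OR false = false
Overall: false → rejected

Rejected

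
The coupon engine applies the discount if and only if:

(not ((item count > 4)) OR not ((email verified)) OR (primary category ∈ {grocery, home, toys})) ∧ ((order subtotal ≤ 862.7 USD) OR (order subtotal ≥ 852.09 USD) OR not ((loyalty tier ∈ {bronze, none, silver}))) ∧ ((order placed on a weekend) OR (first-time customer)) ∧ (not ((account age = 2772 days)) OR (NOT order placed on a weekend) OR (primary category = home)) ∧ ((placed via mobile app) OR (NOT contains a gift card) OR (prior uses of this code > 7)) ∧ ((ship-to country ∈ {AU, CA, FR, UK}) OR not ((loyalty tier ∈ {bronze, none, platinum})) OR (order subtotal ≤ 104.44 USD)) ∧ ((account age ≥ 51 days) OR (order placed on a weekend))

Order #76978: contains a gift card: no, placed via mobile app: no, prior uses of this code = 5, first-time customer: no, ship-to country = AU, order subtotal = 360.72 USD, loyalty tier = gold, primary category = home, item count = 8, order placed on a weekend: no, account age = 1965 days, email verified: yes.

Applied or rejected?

Rejected

Atomic conditions:
  item count > 4: 8 > 4 is true
  email verified: yes → true
  primary category ∈ {grocery, home, toys}: home is in the set → true
  order subtotal ≤ 862.7 USD: 360.72 ≤ 862.7 is true
  order subtotal ≥ 852.09 USD: 360.72 ≥ 852.09 is false
  loyalty tier ∈ {bronze, none, silver}: gold is not in the set → false
  order placed on a weekend: no → false
  first-time customer: no → false
  account age = 2772 days: 1965 == 2772 is false
  NOT order placed on a weekend: no → true
  primary category = home: home == home is true
  placed via mobile app: no → false
  NOT contains a gift card: no → true
  prior uses of this code > 7: 5 > 7 is false
  ship-to country ∈ {AU, CA, FR, UK}: AU is in the set → true
  loyalty tier ∈ {bronze, none, platinum}: gold is not in the set → false
  order subtotal ≤ 104.44 USD: 360.72 ≤ 104.44 is false
  account age ≥ 51 days: 1965 ≥ 51 is true
Combine:
[1.1] NOT true = false
[1.2] NOT true = false
[1] false OR false OR true = true
[2.3] NOT false = true
[2] true OR false OR true = true
[3] false OR false = false
[4.1] NOT false = true
[4] true OR true OR true = true
[5] false OR true OR false = true
[6.2] NOT false = true
[6] true OR true OR false = true
[7] true OR false = true
[root] true AND true AND false AND true AND true AND true AND true = false
Overall: false → rejected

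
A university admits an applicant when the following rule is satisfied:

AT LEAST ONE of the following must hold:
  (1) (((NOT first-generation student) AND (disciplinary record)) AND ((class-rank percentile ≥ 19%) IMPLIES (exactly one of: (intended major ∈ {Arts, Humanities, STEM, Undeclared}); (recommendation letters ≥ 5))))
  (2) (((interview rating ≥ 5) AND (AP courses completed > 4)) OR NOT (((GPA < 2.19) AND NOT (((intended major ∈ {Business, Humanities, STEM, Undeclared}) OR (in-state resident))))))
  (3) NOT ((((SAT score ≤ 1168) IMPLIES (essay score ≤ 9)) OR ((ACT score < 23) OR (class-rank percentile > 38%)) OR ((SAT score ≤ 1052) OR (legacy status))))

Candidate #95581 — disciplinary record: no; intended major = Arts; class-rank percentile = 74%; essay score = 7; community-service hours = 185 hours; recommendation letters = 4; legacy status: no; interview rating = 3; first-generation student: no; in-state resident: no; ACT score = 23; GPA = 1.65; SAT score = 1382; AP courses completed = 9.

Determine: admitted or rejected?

Rejected

Atomic conditions:
  NOT first-generation student: no → true
  disciplinary record: no → false
  class-rank percentile ≥ 19%: 74 ≥ 19 is true
  intended major ∈ {Arts, Humanities, STEM, Undeclared}: Arts is in the set → true
  recommendation letters ≥ 5: 4 ≥ 5 is false
  interview rating ≥ 5: 3 ≥ 5 is false
  AP courses completed > 4: 9 > 4 is true
  GPA < 2.19: 1.65 < 2.19 is true
  intended major ∈ {Business, Humanities, STEM, Undeclared}: Arts is not in the set → false
  in-state resident: no → false
  SAT score ≤ 1168: 1382 ≤ 1168 is false
  essay score ≤ 9: 7 ≤ 9 is true
  ACT score < 23: 23 < 23 is false
  class-rank percentile > 38%: 74 > 38 is true
  SAT score ≤ 1052: 1382 ≤ 1052 is false
  legacy status: no → false
Combine:
[1.1] true AND false = false
[1.2.2] exactly-one(true, false) = true
[1.2] true → true = true
[1] false AND true = false
[2.1] false AND true = false
[2.2.1.2.1] false OR false = false
[2.2.1.2] NOT false = true
[2.2.1] true AND true = true
[2.2] NOT true = false
[2] false OR false = false
[3.1.1] false → true (antecedent false ⇒ implication holds) = true
[3.1.2] false OR true = true
[3.1.3] false OR false = false
[3.1] true OR true OR false = true
[3] NOT true = false
[root] false OR false OR false = false
Overall: false → rejected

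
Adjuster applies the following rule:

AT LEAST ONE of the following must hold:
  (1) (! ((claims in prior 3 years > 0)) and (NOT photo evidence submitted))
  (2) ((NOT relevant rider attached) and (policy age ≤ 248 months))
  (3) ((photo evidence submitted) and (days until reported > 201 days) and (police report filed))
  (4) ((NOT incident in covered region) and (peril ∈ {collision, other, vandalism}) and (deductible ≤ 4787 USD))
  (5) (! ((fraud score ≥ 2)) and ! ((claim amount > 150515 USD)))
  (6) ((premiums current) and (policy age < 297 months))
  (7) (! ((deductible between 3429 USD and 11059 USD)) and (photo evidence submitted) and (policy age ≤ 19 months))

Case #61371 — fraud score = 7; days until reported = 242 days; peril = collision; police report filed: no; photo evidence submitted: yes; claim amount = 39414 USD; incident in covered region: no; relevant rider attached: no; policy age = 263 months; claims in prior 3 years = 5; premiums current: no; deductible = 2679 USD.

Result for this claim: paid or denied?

Paid

Atomic conditions:
  claims in prior 3 years > 0: 5 > 0 is true
  NOT photo evidence submitted: yes → false
  NOT relevant rider attached: no → true
  policy age ≤ 248 months: 263 ≤ 248 is false
  photo evidence submitted: yes → true
  days until reported > 201 days: 242 > 201 is true
  police report filed: no → false
  NOT incident in covered region: no → true
  peril ∈ {collision, other, vandalism}: collision is in the set → true
  deductible ≤ 4787 USD: 2679 ≤ 4787 is true
  fraud score ≥ 2: 7 ≥ 2 is true
  claim amount > 150515 USD: 39414 > 150515 is false
  premiums current: no → false
  policy age < 297 months: 263 < 297 is true
  deductible between 3429 USD and 11059 USD: 2679 in [3429, 11059] is false
  policy age ≤ 19 months: 263 ≤ 19 is false
Combine:
[1.1] NOT true = false
[1] false AND false = false
[2] true AND false = false
[3] true AND true AND false = false
[4] true AND true AND true = true
[5.1] NOT true = false
[5.2] NOT false = true
[5] false AND true = false
[6] false AND true = false
[7.1] NOT false = true
[7] true AND true AND false = false
[root] false OR false OR false OR true OR false OR false OR false = true
Overall: true → paid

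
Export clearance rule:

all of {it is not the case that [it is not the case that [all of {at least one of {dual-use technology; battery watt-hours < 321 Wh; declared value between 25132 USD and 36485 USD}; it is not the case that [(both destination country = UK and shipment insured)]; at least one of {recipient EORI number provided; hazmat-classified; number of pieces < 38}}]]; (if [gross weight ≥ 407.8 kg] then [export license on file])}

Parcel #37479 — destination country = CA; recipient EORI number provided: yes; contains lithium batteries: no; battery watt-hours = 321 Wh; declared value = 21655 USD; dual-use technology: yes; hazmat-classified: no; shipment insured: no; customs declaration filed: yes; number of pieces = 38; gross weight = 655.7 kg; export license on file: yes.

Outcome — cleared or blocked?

Cleared

Atomic conditions:
  dual-use technology: yes → true
  battery watt-hours < 321 Wh: 321 < 321 is false
  declared value between 25132 USD and 36485 USD: 21655 in [25132, 36485] is false
  destination country = UK: CA == UK is false
  shipment insured: no → false
  recipient EORI number provided: yes → true
  hazmat-classified: no → false
  number of pieces < 38: 38 < 38 is false
  gross weight ≥ 407.8 kg: 655.7 ≥ 407.8 is true
  export license on file: yes → true
Combine:
[1.1.1.1] true OR false OR false = true
[1.1.1.2.1] false AND false = false
[1.1.1.2] NOT false = true
[1.1.1.3] true OR false OR false = true
[1.1.1] true AND true AND true = true
[1.1] NOT true = false
[1] NOT false = true
[2] true → true = true
[root] true AND true = true
Overall: true → cleared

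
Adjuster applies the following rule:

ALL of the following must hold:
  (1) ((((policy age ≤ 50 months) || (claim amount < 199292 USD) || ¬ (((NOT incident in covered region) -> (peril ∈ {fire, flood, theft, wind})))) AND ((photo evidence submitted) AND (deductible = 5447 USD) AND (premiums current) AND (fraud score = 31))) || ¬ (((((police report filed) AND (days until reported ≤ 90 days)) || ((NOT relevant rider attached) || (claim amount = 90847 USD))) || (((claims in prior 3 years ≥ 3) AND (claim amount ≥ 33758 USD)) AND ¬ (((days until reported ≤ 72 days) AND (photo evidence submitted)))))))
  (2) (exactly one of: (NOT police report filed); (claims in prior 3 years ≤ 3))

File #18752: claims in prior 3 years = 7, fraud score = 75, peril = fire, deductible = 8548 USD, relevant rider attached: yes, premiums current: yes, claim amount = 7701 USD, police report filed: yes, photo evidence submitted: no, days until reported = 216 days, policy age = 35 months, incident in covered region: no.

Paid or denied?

Denied

Atomic conditions:
  policy age ≤ 50 months: 35 ≤ 50 is true
  claim amount < 199292 USD: 7701 < 199292 is true
  NOT incident in covered region: no → true
  peril ∈ {fire, flood, theft, wind}: fire is in the set → true
  photo evidence submitted: no → false
  deductible = 5447 USD: 8548 == 5447 is false
  premiums current: yes → true
  fraud score = 31: 75 == 31 is false
  police report filed: yes → true
  days until reported ≤ 90 days: 216 ≤ 90 is false
  NOT relevant rider attached: yes → false
  claim amount = 90847 USD: 7701 == 90847 is false
  claims in prior 3 years ≥ 3: 7 ≥ 3 is true
  claim amount ≥ 33758 USD: 7701 ≥ 33758 is false
  days until reported ≤ 72 days: 216 ≤ 72 is false
  NOT police report filed: yes → false
  claims in prior 3 years ≤ 3: 7 ≤ 3 is false
Combine:
[1.1.1.3.1] true → true = true
[1.1.1.3] NOT true = false
[1.1.1] true OR true OR false = true
[1.1.2] false AND false AND true AND false = false
[1.1] true AND false = false
[1.2.1.1.1] true AND false = false
[1.2.1.1.2] false OR false = false
[1.2.1.1] false OR false = false
[1.2.1.2.1] true AND false = false
[1.2.1.2.2.1] false AND false = false
[1.2.1.2.2] NOT false = true
[1.2.1.2] false AND true = false
[1.2.1] false OR false = false
[1.2] NOT false = true
[1] false OR true = true
[2] exactly-one(false, false) = false
[root] true AND false = false
Overall: false → denied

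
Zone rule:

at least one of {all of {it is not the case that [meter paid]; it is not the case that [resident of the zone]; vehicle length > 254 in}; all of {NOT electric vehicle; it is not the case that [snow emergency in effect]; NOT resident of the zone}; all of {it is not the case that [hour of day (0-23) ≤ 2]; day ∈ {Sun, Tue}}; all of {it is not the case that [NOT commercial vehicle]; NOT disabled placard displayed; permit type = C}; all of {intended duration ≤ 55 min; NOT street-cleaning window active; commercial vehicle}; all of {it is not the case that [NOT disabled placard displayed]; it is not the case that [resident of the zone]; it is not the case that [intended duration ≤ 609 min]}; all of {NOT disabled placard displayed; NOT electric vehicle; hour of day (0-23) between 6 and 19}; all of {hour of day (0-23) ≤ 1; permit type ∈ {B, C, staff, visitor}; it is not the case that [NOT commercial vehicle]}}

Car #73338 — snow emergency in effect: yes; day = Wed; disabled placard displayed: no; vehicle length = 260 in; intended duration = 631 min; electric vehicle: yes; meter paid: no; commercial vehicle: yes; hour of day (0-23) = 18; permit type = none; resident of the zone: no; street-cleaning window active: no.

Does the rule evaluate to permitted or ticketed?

Permitted

Atomic conditions:
  meter paid: no → false
  resident of the zone: no → false
  vehicle length > 254 in: 260 > 254 is true
  NOT electric vehicle: yes → false
  snow emergency in effect: yes → true
  NOT resident of the zone: no → true
  hour of day (0-23) ≤ 2: 18 ≤ 2 is false
  day ∈ {Sun, Tue}: Wed is not in the set → false
  NOT commercial vehicle: yes → false
  NOT disabled placard displayed: no → true
  permit type = C: none == C is false
  intended duration ≤ 55 min: 631 ≤ 55 is false
  NOT street-cleaning window active: no → true
  commercial vehicle: yes → true
  intended duration ≤ 609 min: 631 ≤ 609 is false
  hour of day (0-23) between 6 and 19: 18 in [6, 19] is true
  hour of day (0-23) ≤ 1: 18 ≤ 1 is false
  permit type ∈ {B, C, staff, visitor}: none is not in the set → false
Combine:
[1.1] NOT false = true
[1.2] NOT false = true
[1] true AND true AND true = true
[2.2] NOT true = false
[2] false AND false AND true = false
[3.1] NOT false = true
[3] true AND false = false
[4.1] NOT false = true
[4] true AND true AND false = false
[5] false AND true AND true = false
[6.1] NOT true = false
[6.2] NOT false = true
[6.3] NOT false = true
[6] false AND true AND true = false
[7] true AND false AND true = false
[8.3] NOT false = true
[8] false AND false AND true = false
[root] true OR false OR false OR false OR false OR false OR false OR false = true
Overall: true → permitted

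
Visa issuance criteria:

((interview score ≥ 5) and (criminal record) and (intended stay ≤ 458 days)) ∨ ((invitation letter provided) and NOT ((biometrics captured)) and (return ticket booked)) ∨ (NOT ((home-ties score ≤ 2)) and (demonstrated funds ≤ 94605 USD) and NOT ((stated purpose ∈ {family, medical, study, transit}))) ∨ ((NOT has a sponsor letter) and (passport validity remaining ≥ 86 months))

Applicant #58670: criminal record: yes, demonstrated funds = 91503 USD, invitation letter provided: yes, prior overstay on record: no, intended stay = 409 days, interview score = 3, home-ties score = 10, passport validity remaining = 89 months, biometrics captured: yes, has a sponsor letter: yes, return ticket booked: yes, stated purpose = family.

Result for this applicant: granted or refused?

Atomic conditions:
  interview score ≥ 5: 3 ≥ 5 is false
  criminal record: yes → true
  intended stay ≤ 458 days: 409 ≤ 458 is true
  invitation letter provided: yes → true
  biometrics captured: yes → true
  return ticket booked: yes → true
  home-ties score ≤ 2: 10 ≤ 2 is false
  demonstrated funds ≤ 94605 USD: 91503 ≤ 94605 is true
  stated purpose ∈ {family, medical, study, transit}: family is in the set → true
  NOT has a sponsor letter: yes → false
  passport validity remaining ≥ 86 months: 89 ≥ 86 is true
Combine:
[1] false AND true AND true = false
[2.2] NOT true = false
[2] true AND false AND true = false
[3.1] NOT false = true
[3.3] NOT true = false
[3] true AND true AND false = false
[4] false AND true = false
[root] false OR false OR false OR false = false
Overall: false → refused

Refused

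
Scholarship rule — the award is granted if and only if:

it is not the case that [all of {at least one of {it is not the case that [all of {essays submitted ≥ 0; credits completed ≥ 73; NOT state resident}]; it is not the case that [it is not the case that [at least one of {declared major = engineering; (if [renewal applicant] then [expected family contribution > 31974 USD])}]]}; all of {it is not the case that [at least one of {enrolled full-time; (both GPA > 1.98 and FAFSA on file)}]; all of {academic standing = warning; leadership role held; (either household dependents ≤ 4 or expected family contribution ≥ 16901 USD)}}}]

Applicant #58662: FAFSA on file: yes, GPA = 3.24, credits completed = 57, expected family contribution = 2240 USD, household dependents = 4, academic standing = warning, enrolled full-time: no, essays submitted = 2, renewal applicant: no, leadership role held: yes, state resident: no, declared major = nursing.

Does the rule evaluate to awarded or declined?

Atomic conditions:
  essays submitted ≥ 0: 2 ≥ 0 is true
  credits completed ≥ 73: 57 ≥ 73 is false
  NOT state resident: no → true
  declared major = engineering: nursing == engineering is false
  renewal applicant: no → false
  expected family contribution > 31974 USD: 2240 > 31974 is false
  enrolled full-time: no → false
  GPA > 1.98: 3.24 > 1.98 is true
  FAFSA on file: yes → true
  academic standing = warning: warning == warning is true
  leadership role held: yes → true
  household dependents ≤ 4: 4 ≤ 4 is true
  expected family contribution ≥ 16901 USD: 2240 ≥ 16901 is false
Combine:
[1.1.1.1] true AND false AND true = false
[1.1.1] NOT false = true
[1.1.2.1.1.2] false → false (antecedent false ⇒ implication holds) = true
[1.1.2.1.1] false OR true = true
[1.1.2.1] NOT true = false
[1.1.2] NOT false = true
[1.1] true OR true = true
[1.2.1.1.2] true AND true = true
[1.2.1.1] false OR true = true
[1.2.1] NOT true = false
[1.2.2.3] true OR false = true
[1.2.2] true AND true AND true = true
[1.2] false AND true = false
[1] true AND false = false
[root] NOT false = true
Overall: true → awarded

Awarded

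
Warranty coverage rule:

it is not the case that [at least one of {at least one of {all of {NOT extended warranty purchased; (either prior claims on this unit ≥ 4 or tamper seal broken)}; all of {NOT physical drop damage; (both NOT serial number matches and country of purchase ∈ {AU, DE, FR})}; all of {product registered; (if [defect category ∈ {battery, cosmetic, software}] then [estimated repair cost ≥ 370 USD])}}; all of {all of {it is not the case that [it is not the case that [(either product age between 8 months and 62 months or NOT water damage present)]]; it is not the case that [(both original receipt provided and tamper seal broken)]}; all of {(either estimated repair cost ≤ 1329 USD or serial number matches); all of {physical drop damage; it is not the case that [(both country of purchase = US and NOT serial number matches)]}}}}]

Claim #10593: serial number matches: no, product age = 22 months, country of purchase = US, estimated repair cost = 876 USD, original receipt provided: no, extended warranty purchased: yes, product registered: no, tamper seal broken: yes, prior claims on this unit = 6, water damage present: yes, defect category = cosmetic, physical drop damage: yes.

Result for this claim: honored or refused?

Honored

Atomic conditions:
  NOT extended warranty purchased: yes → false
  prior claims on this unit ≥ 4: 6 ≥ 4 is true
  tamper seal broken: yes → true
  NOT physical drop damage: yes → false
  NOT serial number matches: no → true
  country of purchase ∈ {AU, DE, FR}: US is not in the set → false
  product registered: no → false
  defect category ∈ {battery, cosmetic, software}: cosmetic is in the set → true
  estimated repair cost ≥ 370 USD: 876 ≥ 370 is true
  product age between 8 months and 62 months: 22 in [8, 62] is true
  NOT water damage present: yes → false
  original receipt provided: no → false
  estimated repair cost ≤ 1329 USD: 876 ≤ 1329 is true
  serial number matches: no → false
  physical drop damage: yes → true
  country of purchase = US: US == US is true
Combine:
[1.1.1.2] true OR true = true
[1.1.1] false AND true = false
[1.1.2.2] true AND false = false
[1.1.2] false AND false = false
[1.1.3.2] true → true = true
[1.1.3] false AND true = false
[1.1] false OR false OR false = false
[1.2.1.1.1.1] true OR false = true
[1.2.1.1.1] NOT true = false
[1.2.1.1] NOT false = true
[1.2.1.2.1] false AND true = false
[1.2.1.2] NOT false = true
[1.2.1] true AND true = true
[1.2.2.1] true OR false = true
[1.2.2.2.2.1] true AND true = true
[1.2.2.2.2] NOT true = false
[1.2.2.2] true AND false = false
[1.2.2] true AND false = false
[1.2] true AND false = false
[1] false OR false = false
[root] NOT false = true
Overall: true → honored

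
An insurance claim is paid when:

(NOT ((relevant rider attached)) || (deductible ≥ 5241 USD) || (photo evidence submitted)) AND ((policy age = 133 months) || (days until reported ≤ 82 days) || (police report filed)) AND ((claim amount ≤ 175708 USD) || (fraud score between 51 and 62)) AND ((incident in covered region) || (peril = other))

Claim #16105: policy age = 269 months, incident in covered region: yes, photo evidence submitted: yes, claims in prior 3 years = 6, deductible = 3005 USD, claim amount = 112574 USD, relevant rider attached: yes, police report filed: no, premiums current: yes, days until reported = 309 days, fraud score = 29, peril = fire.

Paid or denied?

Atomic conditions:
  relevant rider attached: yes → true
  deductible ≥ 5241 USD: 3005 ≥ 5241 is false
  photo evidence submitted: yes → true
  policy age = 133 months: 269 == 133 is false
  days until reported ≤ 82 days: 309 ≤ 82 is false
  police report filed: no → false
  claim amount ≤ 175708 USD: 112574 ≤ 175708 is true
  fraud score between 51 and 62: 29 in [51, 62] is false
  incident in covered region: yes → true
  peril = other: fire == other is false
Combine:
[1.1] NOT true = false
[1] false OR false OR true = true
[2] false OR false OR false = false
[3] true OR false = true
[4] true OR false = true
[root] true AND false AND true AND true = false
Overall: false → denied

Denied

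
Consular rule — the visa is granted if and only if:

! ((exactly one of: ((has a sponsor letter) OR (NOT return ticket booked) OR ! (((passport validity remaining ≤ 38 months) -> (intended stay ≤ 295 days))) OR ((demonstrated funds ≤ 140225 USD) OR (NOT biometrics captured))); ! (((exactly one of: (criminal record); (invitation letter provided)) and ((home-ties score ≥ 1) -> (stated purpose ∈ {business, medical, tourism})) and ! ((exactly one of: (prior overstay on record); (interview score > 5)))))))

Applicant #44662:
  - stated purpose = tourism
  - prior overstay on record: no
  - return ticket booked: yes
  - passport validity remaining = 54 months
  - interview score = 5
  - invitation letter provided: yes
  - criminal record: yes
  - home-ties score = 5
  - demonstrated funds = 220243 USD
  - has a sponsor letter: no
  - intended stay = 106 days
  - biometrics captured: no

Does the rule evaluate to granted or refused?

Granted

Atomic conditions:
  has a sponsor letter: no → false
  NOT return ticket booked: yes → false
  passport validity remaining ≤ 38 months: 54 ≤ 38 is false
  intended stay ≤ 295 days: 106 ≤ 295 is true
  demonstrated funds ≤ 140225 USD: 220243 ≤ 140225 is false
  NOT biometrics captured: no → true
  criminal record: yes → true
  invitation letter provided: yes → true
  home-ties score ≥ 1: 5 ≥ 1 is true
  stated purpose ∈ {business, medical, tourism}: tourism is in the set → true
  prior overstay on record: no → false
  interview score > 5: 5 > 5 is false
Combine:
[1.1.3.1] false → true (antecedent false ⇒ implication holds) = true
[1.1.3] NOT true = false
[1.1.4] false OR true = true
[1.1] false OR false OR false OR true = true
[1.2.1.1] exactly-one(true, true) = false
[1.2.1.2] true → true = true
[1.2.1.3.1] exactly-one(false, false) = false
[1.2.1.3] NOT false = true
[1.2.1] false AND true AND true = false
[1.2] NOT false = true
[1] exactly-one(true, true) = false
[root] NOT false = true
Overall: true → granted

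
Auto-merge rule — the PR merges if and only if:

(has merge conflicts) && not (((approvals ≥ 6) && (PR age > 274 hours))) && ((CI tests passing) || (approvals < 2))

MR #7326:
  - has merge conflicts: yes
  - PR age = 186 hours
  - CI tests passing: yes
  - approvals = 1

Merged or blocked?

Atomic conditions:
  has merge conflicts: yes → true
  approvals ≥ 6: 1 ≥ 6 is false
  PR age > 274 hours: 186 > 274 is false
  CI tests passing: yes → true
  approvals < 2: 1 < 2 is true
Combine:
[2.1] false AND false = false
[2] NOT false = true
[3] true OR true = true
[root] true AND true AND true = true
Overall: true → merged

Merged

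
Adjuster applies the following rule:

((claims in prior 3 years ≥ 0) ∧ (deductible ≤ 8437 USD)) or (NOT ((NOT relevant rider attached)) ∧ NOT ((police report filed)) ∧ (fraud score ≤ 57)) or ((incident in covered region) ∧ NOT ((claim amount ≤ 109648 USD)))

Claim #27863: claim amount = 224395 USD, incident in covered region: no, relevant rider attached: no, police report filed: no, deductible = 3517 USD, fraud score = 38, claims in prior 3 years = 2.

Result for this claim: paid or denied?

Paid

Atomic conditions:
  claims in prior 3 years ≥ 0: 2 ≥ 0 is true
  deductible ≤ 8437 USD: 3517 ≤ 8437 is true
  NOT relevant rider attached: no → true
  police report filed: no → false
  fraud score ≤ 57: 38 ≤ 57 is true
  incident in covered region: no → false
  claim amount ≤ 109648 USD: 224395 ≤ 109648 is false
Combine:
[1] true AND true = true
[2.1] NOT true = false
[2.2] NOT false = true
[2] false AND true AND true = false
[3.2] NOT false = true
[3] false AND true = false
[root] true OR false OR false = true
Overall: true → paid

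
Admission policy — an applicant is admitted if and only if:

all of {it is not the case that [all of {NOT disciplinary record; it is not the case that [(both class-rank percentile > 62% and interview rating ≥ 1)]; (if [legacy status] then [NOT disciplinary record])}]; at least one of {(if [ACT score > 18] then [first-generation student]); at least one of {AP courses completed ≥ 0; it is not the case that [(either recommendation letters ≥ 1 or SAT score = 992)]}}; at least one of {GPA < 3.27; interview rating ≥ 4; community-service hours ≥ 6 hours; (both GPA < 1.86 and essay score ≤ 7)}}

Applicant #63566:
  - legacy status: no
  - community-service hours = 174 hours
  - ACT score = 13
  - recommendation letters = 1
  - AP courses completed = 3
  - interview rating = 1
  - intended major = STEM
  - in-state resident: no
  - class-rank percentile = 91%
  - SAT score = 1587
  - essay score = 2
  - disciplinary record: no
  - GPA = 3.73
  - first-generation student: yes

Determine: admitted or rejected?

Admitted

Atomic conditions:
  NOT disciplinary record: no → true
  class-rank percentile > 62%: 91 > 62 is true
  interview rating ≥ 1: 1 ≥ 1 is true
  legacy status: no → false
  ACT score > 18: 13 > 18 is false
  first-generation student: yes → true
  AP courses completed ≥ 0: 3 ≥ 0 is true
  recommendation letters ≥ 1: 1 ≥ 1 is true
  SAT score = 992: 1587 == 992 is false
  GPA < 3.27: 3.73 < 3.27 is false
  interview rating ≥ 4: 1 ≥ 4 is false
  community-service hours ≥ 6 hours: 174 ≥ 6 is true
  GPA < 1.86: 3.73 < 1.86 is false
  essay score ≤ 7: 2 ≤ 7 is true
Combine:
[1.1.2.1] true AND true = true
[1.1.2] NOT true = false
[1.1.3] false → true (antecedent false ⇒ implication holds) = true
[1.1] true AND false AND true = false
[1] NOT false = true
[2.1] false → true (antecedent false ⇒ implication holds) = true
[2.2.2.1] true OR false = true
[2.2.2] NOT true = false
[2.2] true OR false = true
[2] true OR true = true
[3.4] false AND true = false
[3] false OR false OR true OR false = true
[root] true AND true AND true = true
Overall: true → admitted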